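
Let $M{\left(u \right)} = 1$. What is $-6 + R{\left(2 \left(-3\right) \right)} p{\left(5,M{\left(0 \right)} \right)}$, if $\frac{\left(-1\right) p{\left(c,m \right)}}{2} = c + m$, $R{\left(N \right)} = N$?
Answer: $66$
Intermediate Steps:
$p{\left(c,m \right)} = - 2 c - 2 m$ ($p{\left(c,m \right)} = - 2 \left(c + m\right) = - 2 c - 2 m$)
$-6 + R{\left(2 \left(-3\right) \right)} p{\left(5,M{\left(0 \right)} \right)} = -6 + 2 \left(-3\right) \left(\left(-2\right) 5 - 2\right) = -6 - 6 \left(-10 - 2\right) = -6 - -72 = -6 + 72 = 66$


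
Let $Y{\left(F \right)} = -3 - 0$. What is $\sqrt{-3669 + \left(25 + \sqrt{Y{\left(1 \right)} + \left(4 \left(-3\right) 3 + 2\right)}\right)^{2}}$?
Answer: $\sqrt{-3081 + 50 i \sqrt{37}} \approx 2.7363 + 55.574 i$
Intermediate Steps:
$Y{\left(F \right)} = -3$ ($Y{\left(F \right)} = -3 + 0 = -3$)
$\sqrt{-3669 + \left(25 + \sqrt{Y{\left(1 \right)} + \left(4 \left(-3\right) 3 + 2\right)}\right)^{2}} = \sqrt{-3669 + \left(25 + \sqrt{-3 + \left(4 \left(-3\right) 3 + 2\right)}\right)^{2}} = \sqrt{-3669 + \left(25 + \sqrt{-3 + \left(\left(-12\right) 3 + 2\right)}\right)^{2}} = \sqrt{-3669 + \left(25 + \sqrt{-3 + \left(-36 + 2\right)}\right)^{2}} = \sqrt{-3669 + \left(25 + \sqrt{-3 - 34}\right)^{2}} = \sqrt{-3669 + \left(25 + \sqrt{-37}\right)^{2}} = \sqrt{-3669 + \left(25 + i \sqrt{37}\right)^{2}}$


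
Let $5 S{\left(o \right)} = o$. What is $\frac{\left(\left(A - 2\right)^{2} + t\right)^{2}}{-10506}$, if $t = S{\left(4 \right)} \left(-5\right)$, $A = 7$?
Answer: $- \frac{147}{3502} \approx -0.041976$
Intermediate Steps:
$S{\left(o \right)} = \frac{o}{5}$
$t = -4$ ($t = \frac{1}{5} \cdot 4 \left(-5\right) = \frac{4}{5} \left(-5\right) = -4$)
$\frac{\left(\left(A - 2\right)^{2} + t\right)^{2}}{-10506} = \frac{\left(\left(7 - 2\right)^{2} - 4\right)^{2}}{-10506} = \left(5^{2} - 4\right)^{2} \left(- \frac{1}{10506}\right) = \left(25 - 4\right)^{2} \left(- \frac{1}{10506}\right) = 21^{2} \left(- \frac{1}{10506}\right) = 441 \left(- \frac{1}{10506}\right) = - \frac{147}{3502}$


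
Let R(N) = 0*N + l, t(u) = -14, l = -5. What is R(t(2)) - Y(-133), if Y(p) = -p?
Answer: -138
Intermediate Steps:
R(N) = -5 (R(N) = 0*N - 5 = 0 - 5 = -5)
R(t(2)) - Y(-133) = -5 - (-1)*(-133) = -5 - 1*133 = -5 - 133 = -138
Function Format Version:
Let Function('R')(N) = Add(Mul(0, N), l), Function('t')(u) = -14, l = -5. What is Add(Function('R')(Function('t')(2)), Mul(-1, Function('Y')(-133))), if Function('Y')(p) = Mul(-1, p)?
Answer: -138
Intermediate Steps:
Function('R')(N) = -5 (Function('R')(N) = Add(Mul(0, N), -5) = Add(0, -5) = -5)
Add(Function('R')(Function('t')(2)), Mul(-1, Function('Y')(-133))) = Add(-5, Mul(-1, Mul(-1, -133))) = Add(-5, Mul(-1, 133)) = Add(-5, -133) = -138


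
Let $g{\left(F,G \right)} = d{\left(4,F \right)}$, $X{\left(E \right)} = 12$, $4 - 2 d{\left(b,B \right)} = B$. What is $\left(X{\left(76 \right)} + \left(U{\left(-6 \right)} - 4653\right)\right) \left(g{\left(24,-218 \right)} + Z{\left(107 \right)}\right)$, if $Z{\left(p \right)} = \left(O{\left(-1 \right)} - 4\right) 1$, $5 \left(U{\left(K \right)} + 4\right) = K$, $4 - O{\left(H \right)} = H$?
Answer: $\frac{209079}{5} \approx 41816.0$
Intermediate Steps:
$d{\left(b,B \right)} = 2 - \frac{B}{2}$
$O{\left(H \right)} = 4 - H$
$U{\left(K \right)} = -4 + \frac{K}{5}$
$Z{\left(p \right)} = 1$ ($Z{\left(p \right)} = \left(\left(4 - -1\right) - 4\right) 1 = \left(\left(4 + 1\right) - 4\right) 1 = \left(5 - 4\right) 1 = 1 \cdot 1 = 1$)
$g{\left(F,G \right)} = 2 - \frac{F}{2}$
$\left(X{\left(76 \right)} + \left(U{\left(-6 \right)} - 4653\right)\right) \left(g{\left(24,-218 \right)} + Z{\left(107 \right)}\right) = \left(12 + \left(\left(-4 + \frac{1}{5} \left(-6\right)\right) - 4653\right)\right) \left(\left(2 - 12\right) + 1\right) = \left(12 - \frac{23291}{5}\right) \left(\left(2 - 12\right) + 1\right) = \left(12 - \frac{23291}{5}\right) \left(-10 + 1\right) = \left(12 - \frac{23291}{5}\right) \left(-9\right) = \left(- \frac{23231}{5}\right) \left(-9\right) = \frac{209079}{5}$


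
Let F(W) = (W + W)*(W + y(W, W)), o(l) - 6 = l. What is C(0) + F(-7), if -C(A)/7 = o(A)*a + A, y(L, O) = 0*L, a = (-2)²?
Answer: -70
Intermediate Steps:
o(l) = 6 + l
a = 4
y(L, O) = 0
C(A) = -168 - 35*A (C(A) = -7*((6 + A)*4 + A) = -7*((24 + 4*A) + A) = -7*(24 + 5*A) = -168 - 35*A)
F(W) = 2*W² (F(W) = (W + W)*(W + 0) = (2*W)*W = 2*W²)
C(0) + F(-7) = (-168 - 35*0) + 2*(-7)² = (-168 + 0) + 2*49 = -168 + 98 = -70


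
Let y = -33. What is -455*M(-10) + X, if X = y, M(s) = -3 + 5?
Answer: -943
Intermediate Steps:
M(s) = 2
X = -33
-455*M(-10) + X = -455*2 - 33 = -910 - 33 = -943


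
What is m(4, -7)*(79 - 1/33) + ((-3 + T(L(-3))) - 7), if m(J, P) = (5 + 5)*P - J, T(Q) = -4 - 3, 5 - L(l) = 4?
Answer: -193405/33 ≈ -5860.8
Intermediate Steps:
L(l) = 1 (L(l) = 5 - 1*4 = 5 - 4 = 1)
T(Q) = -7
m(J, P) = -J + 10*P (m(J, P) = 10*P - J = -J + 10*P)
m(4, -7)*(79 - 1/33) + ((-3 + T(L(-3))) - 7) = (-1*4 + 10*(-7))*(79 - 1/33) + ((-3 - 7) - 7) = (-4 - 70)*(79 - 1*1/33) + (-10 - 7) = -74*(79 - 1/33) - 17 = -74*2606/33 - 17 = -192844/33 - 17 = -193405/33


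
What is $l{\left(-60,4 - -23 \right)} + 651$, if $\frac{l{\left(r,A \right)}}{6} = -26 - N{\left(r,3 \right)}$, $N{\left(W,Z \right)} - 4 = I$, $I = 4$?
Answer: $447$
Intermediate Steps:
$N{\left(W,Z \right)} = 8$ ($N{\left(W,Z \right)} = 4 + 4 = 8$)
$l{\left(r,A \right)} = -204$ ($l{\left(r,A \right)} = 6 \left(-26 - 8\right) = 6 \left(-34\right) = -204$)
$l{\left(-60,4 - -23 \right)} + 651 = -204 + 651 = 447$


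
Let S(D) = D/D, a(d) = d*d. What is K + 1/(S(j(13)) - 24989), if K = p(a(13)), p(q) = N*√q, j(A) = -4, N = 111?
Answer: 36057683/24988 ≈ 1443.0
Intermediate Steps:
a(d) = d²
S(D) = 1
p(q) = 111*√q
K = 1443 (K = 111*√(13²) = 111*√169 = 111*13 = 1443)
K + 1/(S(j(13)) - 24989) = 1443 + 1/(1 - 24989) = 1443 + 1/(-24988) = 1443 - 1/24988 = 36057683/24988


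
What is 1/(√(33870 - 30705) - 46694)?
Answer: -46694/2180326471 - √3165/2180326471 ≈ -2.1442e-5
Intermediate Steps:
1/(√(33870 - 30705) - 46694) = 1/(√3165 - 46694) = 1/(-46694 + √3165)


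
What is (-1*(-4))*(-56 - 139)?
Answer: -780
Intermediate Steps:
(-1*(-4))*(-56 - 139) = 4*(-195) = -780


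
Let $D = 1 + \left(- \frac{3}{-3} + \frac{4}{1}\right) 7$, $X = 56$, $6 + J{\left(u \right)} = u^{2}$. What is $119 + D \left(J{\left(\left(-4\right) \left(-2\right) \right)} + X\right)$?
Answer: $4223$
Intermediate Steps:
$J{\left(u \right)} = -6 + u^{2}$
$D = 36$ ($D = 1 + \left(\left(-3\right) \left(- \frac{1}{3}\right) + 4 \cdot 1\right) 7 = 1 + \left(1 + 4\right) 7 = 1 + 5 \cdot 7 = 1 + 35 = 36$)
$119 + D \left(J{\left(\left(-4\right) \left(-2\right) \right)} + X\right) = 119 + 36 \left(\left(-6 + \left(\left(-4\right) \left(-2\right)\right)^{2}\right) + 56\right) = 119 + 36 \left(\left(-6 + 8^{2}\right) + 56\right) = 119 + 36 \left(\left(-6 + 64\right) + 56\right) = 119 + 36 \left(58 + 56\right) = 119 + 36 \cdot 114 = 119 + 4104 = 4223$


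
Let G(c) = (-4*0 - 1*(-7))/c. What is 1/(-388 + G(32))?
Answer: -32/12409 ≈ -0.0025788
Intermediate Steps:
G(c) = 7/c (G(c) = (0 + 7)/c = 7/c)
1/(-388 + G(32)) = 1/(-388 + 7/32) = 1/(-12409/32) = -32/12409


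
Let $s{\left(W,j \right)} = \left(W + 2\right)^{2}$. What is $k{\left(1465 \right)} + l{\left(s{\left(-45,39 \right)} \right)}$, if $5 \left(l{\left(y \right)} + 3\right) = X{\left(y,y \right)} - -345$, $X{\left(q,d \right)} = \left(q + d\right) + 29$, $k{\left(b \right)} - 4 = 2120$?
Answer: $\frac{14677}{5} \approx 2935.4$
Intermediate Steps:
$k{\left(b \right)} = 2124$ ($k{\left(b \right)} = 4 + 2120 = 2124$)
$X{\left(q,d \right)} = 29 + d + q$ ($X{\left(q,d \right)} = \left(d + q\right) + 29 = 29 + d + q$)
$s{\left(W,j \right)} = \left(2 + W\right)^{2}$
$l{\left(y \right)} = \frac{359}{5} + \frac{2 y}{5}$ ($l{\left(y \right)} = -3 + \frac{\left(29 + y + y\right) - -345}{5} = -3 + \frac{\left(29 + 2 y\right) + 345}{5} = -3 + \frac{374 + 2 y}{5} = -3 + \left(\frac{374}{5} + \frac{2 y}{5}\right) = \frac{359}{5} + \frac{2 y}{5}$)
$k{\left(1465 \right)} + l{\left(s{\left(-45,39 \right)} \right)} = 2124 + \left(\frac{359}{5} + \frac{2 \left(2 - 45\right)^{2}}{5}\right) = 2124 + \left(\frac{359}{5} + \frac{2 \left(-43\right)^{2}}{5}\right) = 2124 + \left(\frac{359}{5} + \frac{2}{5} \cdot 1849\right) = 2124 + \left(\frac{359}{5} + \frac{3698}{5}\right) = 2124 + \frac{4057}{5} = \frac{14677}{5}$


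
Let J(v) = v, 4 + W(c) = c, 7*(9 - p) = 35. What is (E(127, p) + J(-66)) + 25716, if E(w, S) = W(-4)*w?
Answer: 24634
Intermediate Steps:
p = 4 (p = 9 - ⅐*35 = 9 - 5 = 4)
W(c) = -4 + c
E(w, S) = -8*w (E(w, S) = (-4 - 4)*w = -8*w)
(E(127, p) + J(-66)) + 25716 = (-8*127 - 66) + 25716 = (-1016 - 66) + 25716 = -1082 + 25716 = 24634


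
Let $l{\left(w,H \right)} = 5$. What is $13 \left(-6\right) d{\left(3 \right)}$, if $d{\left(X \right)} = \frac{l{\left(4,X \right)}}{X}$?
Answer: $-130$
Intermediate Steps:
$d{\left(X \right)} = \frac{5}{X}$
$13 \left(-6\right) d{\left(3 \right)} = 13 \left(-6\right) \frac{5}{3} = - 78 \cdot 5 \cdot \frac{1}{3} = \left(-78\right) \frac{5}{3} = -130$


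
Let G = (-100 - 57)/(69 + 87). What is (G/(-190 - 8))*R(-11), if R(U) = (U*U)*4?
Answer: 1727/702 ≈ 2.4601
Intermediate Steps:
R(U) = 4*U² (R(U) = U²*4 = 4*U²)
G = -157/156 ≈ -1.0064
(G/(-190 - 8))*R(-11) = (-157/156/(-190 - 8))*(4*(-11)²) = (-157/156/(-198))*(4*121) = -1/198*(-157/156)*484 = (157/30888)*484 = 1727/702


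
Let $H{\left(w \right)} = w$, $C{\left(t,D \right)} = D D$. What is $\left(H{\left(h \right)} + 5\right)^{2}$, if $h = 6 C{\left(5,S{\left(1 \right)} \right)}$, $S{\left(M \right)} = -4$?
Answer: $10201$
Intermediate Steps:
$C{\left(t,D \right)} = D^{2}$
$h = 96$ ($h = 6 \left(-4\right)^{2} = 6 \cdot 16 = 96$)
$\left(H{\left(h \right)} + 5\right)^{2} = \left(96 + 5\right)^{2} = 101^{2} = 10201$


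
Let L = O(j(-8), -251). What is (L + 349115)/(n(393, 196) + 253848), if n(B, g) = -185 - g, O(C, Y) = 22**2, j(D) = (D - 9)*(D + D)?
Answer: 116533/84489 ≈ 1.3793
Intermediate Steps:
j(D) = 2*D*(-9 + D) (j(D) = (-9 + D)*(2*D) = 2*D*(-9 + D))
O(C, Y) = 484
L = 484
(L + 349115)/(n(393, 196) + 253848) = (484 + 349115)/((-185 - 1*196) + 253848) = 349599/((-185 - 196) + 253848) = 349599/(-381 + 253848) = 349599/253467 = 349599*(1/253467) = 116533/84489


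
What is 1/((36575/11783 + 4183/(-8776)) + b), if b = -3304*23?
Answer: -103407608/7857879253225 ≈ -1.3160e-5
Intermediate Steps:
b = -75992
1/((36575/11783 + 4183/(-8776)) + b) = 1/((36575/11783 + 4183/(-8776)) - 75992) = 1/((36575*(1/11783) + 4183*(-1/8776)) - 75992) = 1/((36575/11783 - 4183/8776) - 75992) = 1/(271693911/103407608 - 75992) = 1/(-7857879253225/103407608) = -103407608/7857879253225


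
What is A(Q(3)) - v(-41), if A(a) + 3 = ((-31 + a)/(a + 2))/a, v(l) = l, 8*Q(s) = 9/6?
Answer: -3898/105 ≈ -37.124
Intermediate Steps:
Q(s) = 3/16 (Q(s) = (9/6)/8 = (9*(⅙))/8 = (⅛)*(3/2) = 3/16)
A(a) = -3 + (-31 + a)/(a*(2 + a)) (A(a) = -3 + ((-31 + a)/(a + 2))/a = -3 + ((-31 + a)/(2 + a))/a = -3 + (-31 + a)/(a*(2 + a)))
A(Q(3)) - v(-41) = (-31 - 5*3/16 - 3*(3/16)²)/((3/16)*(2 + 3/16)) - 1*(-41) = 16*(-31 - 15/16 - 3*9/256)/(3*(35/16)) + 41 = (16/3)*(16/35)*(-31 - 15/16 - 27/256) + 41 = (16/3)*(16/35)*(-8203/256) + 41 = -8203/105 + 41 = -3898/105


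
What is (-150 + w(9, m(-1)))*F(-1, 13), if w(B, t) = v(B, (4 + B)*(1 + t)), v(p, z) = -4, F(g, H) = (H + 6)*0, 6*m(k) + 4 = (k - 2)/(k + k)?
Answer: 0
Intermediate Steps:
m(k) = -⅔ + (-2 + k)/(12*k) (m(k) = -⅔ + ((k - 2)/(k + k))/6 = -⅔ + ((-2 + k)/((2*k)))/6 = -⅔ + ((-2 + k)*(1/(2*k)))/6 = -⅔ + ((-2 + k)/(2*k))/6 = -⅔ + (-2 + k)/(12*k))
F(g, H) = 0 (F(g, H) = (6 + H)*0 = 0)
w(B, t) = -4
(-150 + w(9, m(-1)))*F(-1, 13) = (-150 - 4)*0 = -154*0 = 0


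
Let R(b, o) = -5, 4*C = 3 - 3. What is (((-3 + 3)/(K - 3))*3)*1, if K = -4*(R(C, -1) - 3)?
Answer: 0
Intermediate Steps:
C = 0 (C = (3 - 3)/4 = (1/4)*0 = 0)
K = 32 (K = -4*(-5 - 3) = -4*(-8) = 32)
(((-3 + 3)/(K - 3))*3)*1 = (((-3 + 3)/(32 - 3))*3)*1 = ((0/29)*3)*1 = ((0*(1/29))*3)*1 = (0*3)*1 = 0*1 = 0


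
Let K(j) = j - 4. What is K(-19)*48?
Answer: -1104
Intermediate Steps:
K(j) = -4 + j
K(-19)*48 = (-4 - 19)*48 = -23*48 = -1104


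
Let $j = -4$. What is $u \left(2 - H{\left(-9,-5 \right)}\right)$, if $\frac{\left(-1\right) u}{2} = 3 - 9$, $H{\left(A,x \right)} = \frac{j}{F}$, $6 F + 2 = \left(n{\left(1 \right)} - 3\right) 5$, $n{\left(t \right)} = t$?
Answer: $0$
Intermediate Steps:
$F = -2$ ($F = - \frac{1}{3} + \frac{\left(1 - 3\right) 5}{6} = - \frac{1}{3} + \frac{\left(-2\right) 5}{6} = - \frac{1}{3} + \frac{1}{6} \left(-10\right) = - \frac{1}{3} - \frac{5}{3} = -2$)
$H{\left(A,x \right)} = 2$ ($H{\left(A,x \right)} = - \frac{4}{-2} = \left(-4\right) \left(- \frac{1}{2}\right) = 2$)
$u = 12$ ($u = - 2 \left(3 - 9\right) = \left(-2\right) \left(-6\right) = 12$)
$u \left(2 - H{\left(-9,-5 \right)}\right) = 12 \left(2 - 2\right) = 12 \cdot 0 = 0$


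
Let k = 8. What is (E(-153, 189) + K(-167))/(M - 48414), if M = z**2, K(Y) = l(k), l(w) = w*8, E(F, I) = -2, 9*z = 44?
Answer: -2511/1959799 ≈ -0.0012813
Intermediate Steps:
z = 44/9 (z = (1/9)*44 = 44/9 ≈ 4.8889)
l(w) = 8*w
K(Y) = 64 (K(Y) = 8*8 = 64)
M = 1936/81 (M = (44/9)**2 = 1936/81 ≈ 23.901)
(E(-153, 189) + K(-167))/(M - 48414) = (-2 + 64)/(1936/81 - 48414) = 62/(-3919598/81) = 62*(-81/3919598) = -2511/1959799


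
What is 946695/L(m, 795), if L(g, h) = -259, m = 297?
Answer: -946695/259 ≈ -3655.2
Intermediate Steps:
946695/L(m, 795) = 946695/(-259) = 946695*(-1/259) = -946695/259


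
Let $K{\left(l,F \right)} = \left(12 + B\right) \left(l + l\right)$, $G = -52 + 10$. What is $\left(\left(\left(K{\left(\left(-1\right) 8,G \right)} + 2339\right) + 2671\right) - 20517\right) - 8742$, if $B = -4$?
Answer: $-24377$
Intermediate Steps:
$G = -42$
$K{\left(l,F \right)} = 16 l$ ($K{\left(l,F \right)} = \left(12 - 4\right) \left(l + l\right) = 8 \cdot 2 l = 16 l$)
$\left(\left(\left(K{\left(\left(-1\right) 8,G \right)} + 2339\right) + 2671\right) - 20517\right) - 8742 = \left(\left(\left(16 \left(\left(-1\right) 8\right) + 2339\right) + 2671\right) - 20517\right) - 8742 = \left(\left(\left(16 \left(-8\right) + 2339\right) + 2671\right) - 20517\right) - 8742 = \left(\left(\left(-128 + 2339\right) + 2671\right) - 20517\right) - 8742 = \left(\left(2211 + 2671\right) - 20517\right) - 8742 = \left(4882 - 20517\right) - 8742 = -15635 - 8742 = -24377$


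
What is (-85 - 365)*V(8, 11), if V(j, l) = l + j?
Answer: -8550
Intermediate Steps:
V(j, l) = j + l
(-85 - 365)*V(8, 11) = (-85 - 365)*(8 + 11) = -450*19 = -8550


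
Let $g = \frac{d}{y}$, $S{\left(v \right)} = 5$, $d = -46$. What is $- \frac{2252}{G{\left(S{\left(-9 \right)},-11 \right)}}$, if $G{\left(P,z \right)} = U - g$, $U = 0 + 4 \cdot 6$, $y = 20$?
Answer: $- \frac{22520}{263} \approx -85.627$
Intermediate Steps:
$g = - \frac{23}{10}$ ($g = - \frac{46}{20} = \left(-46\right) \frac{1}{20} = - \frac{23}{10} \approx -2.3$)
$U = 24$ ($U = 0 + 24 = 24$)
$G{\left(P,z \right)} = \frac{263}{10}$ ($G{\left(P,z \right)} = 24 - - \frac{23}{10} = 24 + \frac{23}{10} = \frac{263}{10}$)
$- \frac{2252}{G{\left(S{\left(-9 \right)},-11 \right)}} = - \frac{2252}{\frac{263}{10}} = \left(-2252\right) \frac{10}{263} = - \frac{22520}{263}$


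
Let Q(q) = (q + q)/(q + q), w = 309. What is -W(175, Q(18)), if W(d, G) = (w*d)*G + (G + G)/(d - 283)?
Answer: -2920049/54 ≈ -54075.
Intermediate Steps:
Q(q) = 1 (Q(q) = (2*q)/((2*q)) = (2*q)*(1/(2*q)) = 1)
W(d, G) = 2*G/(-283 + d) + 309*G*d (W(d, G) = (309*d)*G + (G + G)/(d - 283) = 309*G*d + (2*G)/(-283 + d) = 309*G*d + 2*G/(-283 + d) = 2*G/(-283 + d) + 309*G*d)
-W(175, Q(18)) = -(2 - 87447*175 + 309*175**2)/(-283 + 175) = -(2 - 15303225 + 309*30625)/(-108) = -(-1)*(2 - 15303225 + 9463125)/108 = -(-1)*(-5840098)/108 = -1*2920049/54 = -2920049/54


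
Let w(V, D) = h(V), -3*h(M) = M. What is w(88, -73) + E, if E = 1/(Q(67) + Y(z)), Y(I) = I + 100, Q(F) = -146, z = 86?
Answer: -3517/120 ≈ -29.308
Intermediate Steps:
h(M) = -M/3
w(V, D) = -V/3
Y(I) = 100 + I
E = 1/40 (E = 1/(-146 + (100 + 86)) = 1/(-146 + 186) = 1/40 ≈ 0.025000)
w(88, -73) + E = -⅓*88 + 1/40 = -88/3 + 1/40 = -3517/120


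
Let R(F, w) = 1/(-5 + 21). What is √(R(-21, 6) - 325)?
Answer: I*√5199/4 ≈ 18.026*I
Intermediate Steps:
R(F, w) = 1/16
√(R(-21, 6) - 325) = √(1/16 - 325) = √(-5199/16) = I*√5199/4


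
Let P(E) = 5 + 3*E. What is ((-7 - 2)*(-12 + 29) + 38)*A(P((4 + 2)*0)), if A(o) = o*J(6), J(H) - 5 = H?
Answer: -6325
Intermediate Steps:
J(H) = 5 + H
A(o) = 11*o (A(o) = o*(5 + 6) = o*11 = 11*o)
((-7 - 2)*(-12 + 29) + 38)*A(P((4 + 2)*0)) = ((-7 - 2)*(-12 + 29) + 38)*(11*(5 + 3*((4 + 2)*0))) = (-9*17 + 38)*(11*(5 + 3*(6*0))) = (-153 + 38)*(11*(5 + 3*0)) = -1265*(5 + 0) = -1265*5 = -115*55 = -6325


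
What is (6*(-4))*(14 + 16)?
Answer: -720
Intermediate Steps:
(6*(-4))*(14 + 16) = -24*30 = -720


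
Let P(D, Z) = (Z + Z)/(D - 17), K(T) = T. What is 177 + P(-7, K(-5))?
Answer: 2129/12 ≈ 177.42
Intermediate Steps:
P(D, Z) = 2*Z/(-17 + D) (P(D, Z) = (2*Z)/(-17 + D) = 2*Z/(-17 + D))
177 + P(-7, K(-5)) = 177 + 2*(-5)/(-17 - 7) = 177 + 2*(-5)/(-24) = 177 + 2*(-5)*(-1/24) = 177 + 5/12 = 2129/12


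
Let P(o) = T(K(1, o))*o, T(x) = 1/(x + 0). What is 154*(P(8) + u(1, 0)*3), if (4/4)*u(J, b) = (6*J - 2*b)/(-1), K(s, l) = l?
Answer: -2618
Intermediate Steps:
T(x) = 1/x
P(o) = 1 (P(o) = o/o = 1)
u(J, b) = -6*J + 2*b (u(J, b) = (6*J - 2*b)/(-1) = (-2*b + 6*J)*(-1) = -6*J + 2*b)
154*(P(8) + u(1, 0)*3) = 154*(1 + (-6*1 + 2*0)*3) = 154*(1 + (-6 + 0)*3) = 154*(1 - 6*3) = 154*(1 - 18) = 154*(-17) = -2618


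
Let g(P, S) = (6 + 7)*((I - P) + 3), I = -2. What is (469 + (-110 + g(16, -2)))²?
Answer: 26896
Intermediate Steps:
g(P, S) = 13 - 13*P (g(P, S) = (6 + 7)*((-2 - P) + 3) = 13*(1 - P) = 13 - 13*P)
(469 + (-110 + g(16, -2)))² = (469 + (-110 + (13 - 13*16)))² = (469 + (-110 + (13 - 208)))² = (469 + (-110 - 195))² = (469 - 305)² = 164² = 26896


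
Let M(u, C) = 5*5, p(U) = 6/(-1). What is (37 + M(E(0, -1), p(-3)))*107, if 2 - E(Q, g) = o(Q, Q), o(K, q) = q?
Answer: 6634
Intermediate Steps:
E(Q, g) = 2 - Q
p(U) = -6 (p(U) = 6*(-1) = -6)
M(u, C) = 25
(37 + M(E(0, -1), p(-3)))*107 = (37 + 25)*107 = 62*107 = 6634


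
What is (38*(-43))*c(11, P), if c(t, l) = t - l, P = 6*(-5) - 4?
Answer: -73530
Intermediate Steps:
P = -34 (P = -30 - 4 = -34)
(38*(-43))*c(11, P) = (38*(-43))*(11 - 1*(-34)) = -1634*(11 + 34) = -1634*45 = -73530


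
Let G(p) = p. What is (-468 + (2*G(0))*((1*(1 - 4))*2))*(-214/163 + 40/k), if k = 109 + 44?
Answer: 1363544/2771 ≈ 492.08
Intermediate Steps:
k = 153
(-468 + (2*G(0))*((1*(1 - 4))*2))*(-214/163 + 40/k) = (-468 + (2*0)*((1*(1 - 4))*2))*(-214/163 + 40/153) = (-468 + 0*((1*(-3))*2))*(-214*1/163 + 40*(1/153)) = (-468 + 0*(-3*2))*(-214/163 + 40/153) = (-468 + 0*(-6))*(-26222/24939) = (-468 + 0)*(-26222/24939) = -468*(-26222/24939) = 1363544/2771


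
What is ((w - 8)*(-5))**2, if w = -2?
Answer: 2500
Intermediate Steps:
((w - 8)*(-5))**2 = ((-2 - 8)*(-5))**2 = (-10*(-5))**2 = 50**2 = 2500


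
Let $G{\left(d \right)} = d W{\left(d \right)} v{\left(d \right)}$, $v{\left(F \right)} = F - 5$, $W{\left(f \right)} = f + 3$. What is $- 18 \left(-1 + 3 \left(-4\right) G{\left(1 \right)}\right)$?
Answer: $-3438$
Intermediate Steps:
$W{\left(f \right)} = 3 + f$
$v{\left(F \right)} = -5 + F$
$G{\left(d \right)} = d \left(-5 + d\right) \left(3 + d\right)$ ($G{\left(d \right)} = d \left(3 + d\right) \left(-5 + d\right) = d \left(-5 + d\right) \left(3 + d\right)$)
$- 18 \left(-1 + 3 \left(-4\right) G{\left(1 \right)}\right) = - 18 \left(-1 + 3 \left(-4\right) 1 \left(-5 + 1\right) \left(3 + 1\right)\right) = - 18 \left(-1 - 12 \cdot 1 \left(-4\right) 4\right) = - 18 \left(-1 - -192\right) = - 18 \left(-1 + 192\right) = \left(-18\right) 191 = -3438$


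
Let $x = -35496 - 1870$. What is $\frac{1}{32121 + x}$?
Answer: $- \frac{1}{5245} \approx -0.00019066$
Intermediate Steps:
$x = -37366$ ($x = -35496 - 1870 = -37366$)
$\frac{1}{32121 + x} = \frac{1}{32121 - 37366} = \frac{1}{-5245} = - \frac{1}{5245}$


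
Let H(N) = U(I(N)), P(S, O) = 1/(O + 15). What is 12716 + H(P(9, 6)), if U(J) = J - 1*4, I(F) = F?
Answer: 266953/21 ≈ 12712.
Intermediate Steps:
U(J) = -4 + J (U(J) = J - 4 = -4 + J)
P(S, O) = 1/(15 + O)
H(N) = -4 + N
12716 + H(P(9, 6)) = 12716 + (-4 + 1/(15 + 6)) = 12716 + (-4 + 1/21) = 12716 - 83/21 = 266953/21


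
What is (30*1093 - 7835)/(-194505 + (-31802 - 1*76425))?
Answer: -24955/302732 ≈ -0.082433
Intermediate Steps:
(30*1093 - 7835)/(-194505 + (-31802 - 1*76425)) = (32790 - 7835)/(-194505 + (-31802 - 76425)) = 24955/(-194505 - 108227) = 24955/(-302732) = 24955*(-1/302732) = -24955/302732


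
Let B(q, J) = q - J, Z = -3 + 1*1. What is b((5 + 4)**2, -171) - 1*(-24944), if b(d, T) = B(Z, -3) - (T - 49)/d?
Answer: 2020765/81 ≈ 24948.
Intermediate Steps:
Z = -2 (Z = -3 + 1 = -2)
b(d, T) = 1 - (-49 + T)/d (b(d, T) = (-2 - 1*(-3)) - (T - 49)/d = (-2 + 3) - (-49 + T)/d = 1 - (-49 + T)/d)
b((5 + 4)**2, -171) - 1*(-24944) = (49 + (5 + 4)**2 - 1*(-171))/((5 + 4)**2) - 1*(-24944) = (49 + 9**2 + 171)/(9**2) + 24944 = (49 + 81 + 171)/81 + 24944 = (1/81)*301 + 24944 = 301/81 + 24944 = 2020765/81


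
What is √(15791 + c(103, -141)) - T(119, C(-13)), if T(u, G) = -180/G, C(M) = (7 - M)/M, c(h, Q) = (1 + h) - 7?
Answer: -117 + 4*√993 ≈ 9.0476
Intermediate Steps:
c(h, Q) = -6 + h
C(M) = (7 - M)/M
√(15791 + c(103, -141)) - T(119, C(-13)) = √(15791 + (-6 + 103)) - (-180)/((7 - 1*(-13))/(-13)) = √(15791 + 97) - (-180)/((-(7 + 13)/13)) = √15888 - (-180)/((-1/13*20)) = 4*√993 - (-180)/(-20/13) = 4*√993 - (-180)*(-13)/20 = 4*√993 - 1*117 = 4*√993 - 117 = -117 + 4*√993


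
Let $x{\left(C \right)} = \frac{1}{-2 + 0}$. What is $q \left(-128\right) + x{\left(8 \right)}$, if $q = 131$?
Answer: $- \frac{33537}{2} \approx -16769.0$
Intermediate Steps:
$x{\left(C \right)} = - \frac{1}{2}$ ($x{\left(C \right)} = \frac{1}{-2} = - \frac{1}{2}$)
$q \left(-128\right) + x{\left(8 \right)} = 131 \left(-128\right) - \frac{1}{2} = -16768 - \frac{1}{2} = - \frac{33537}{2}$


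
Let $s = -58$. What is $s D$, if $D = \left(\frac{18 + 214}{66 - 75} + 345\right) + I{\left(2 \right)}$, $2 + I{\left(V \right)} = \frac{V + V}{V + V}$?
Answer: $- \frac{166112}{9} \approx -18457.0$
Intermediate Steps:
$I{\left(V \right)} = -1$ ($I{\left(V \right)} = -2 + \frac{V + V}{V + V} = -2 + \frac{2 V}{2 V} = -2 + 2 V \frac{1}{2 V} = -2 + 1 = -1$)
$D = \frac{2864}{9}$ ($D = \left(\frac{18 + 214}{66 - 75} + 345\right) - 1 = \left(\frac{232}{-9} + 345\right) - 1 = \left(232 \left(- \frac{1}{9}\right) + 345\right) - 1 = \left(- \frac{232}{9} + 345\right) - 1 = \frac{2873}{9} - 1 = \frac{2864}{9} \approx 318.22$)
$s D = \left(-58\right) \frac{2864}{9} = - \frac{166112}{9}$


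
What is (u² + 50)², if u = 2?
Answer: 2916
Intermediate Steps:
(u² + 50)² = (2² + 50)² = (4 + 50)² = 54² = 2916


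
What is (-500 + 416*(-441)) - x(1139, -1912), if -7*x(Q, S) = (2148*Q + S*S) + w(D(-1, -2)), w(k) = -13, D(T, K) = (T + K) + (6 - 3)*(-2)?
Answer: 4814611/7 ≈ 6.8780e+5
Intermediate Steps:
D(T, K) = -6 + K + T (D(T, K) = (K + T) + 3*(-2) = (K + T) - 6 = -6 + K + T)
x(Q, S) = 13/7 - 2148*Q/7 - S²/7 (x(Q, S) = -((2148*Q + S*S) - 13)/7 = -((2148*Q + S²) - 13)/7 = -((S² + 2148*Q) - 13)/7 = -(-13 + S² + 2148*Q)/7 = 13/7 - 2148*Q/7 - S²/7)
(-500 + 416*(-441)) - x(1139, -1912) = (-500 + 416*(-441)) - (13/7 - 2148/7*1139 - ⅐*(-1912)²) = (-500 - 183456) - (13/7 - 2446572/7 - ⅐*3655744) = -183956 - (13/7 - 2446572/7 - 3655744/7) = -183956 - 1*(-6102303/7) = -183956 + 6102303/7 = 4814611/7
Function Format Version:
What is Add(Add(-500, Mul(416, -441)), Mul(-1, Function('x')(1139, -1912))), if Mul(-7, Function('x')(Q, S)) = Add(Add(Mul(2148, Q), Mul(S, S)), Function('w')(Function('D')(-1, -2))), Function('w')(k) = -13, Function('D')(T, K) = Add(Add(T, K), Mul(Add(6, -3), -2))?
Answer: Rational(4814611, 7) ≈ 6.8780e+5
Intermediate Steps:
Function('D')(T, K) = Add(-6, K, T) (Function('D')(T, K) = Add(Add(K, T), Mul(3, -2)) = Add(Add(K, T), -6) = Add(-6, K, T))
Function('x')(Q, S) = Add(Rational(13, 7), Mul(Rational(-2148, 7), Q), Mul(Rational(-1, 7), Pow(S, 2))) (Function('x')(Q, S) = Mul(Rational(-1, 7), Add(Add(Mul(2148, Q), Mul(S, S)), -13)) = Mul(Rational(-1, 7), Add(Add(Mul(2148, Q), Pow(S, 2)), -13)) = Mul(Rational(-1, 7), Add(Add(Pow(S, 2), Mul(2148, Q)), -13)) = Mul(Rational(-1, 7), Add(-13, Pow(S, 2), Mul(2148, Q))) = Add(Rational(13, 7), Mul(Rational(-2148, 7), Q), Mul(Rational(-1, 7), Pow(S, 2))))
Add(Add(-500, Mul(416, -441)), Mul(-1, Function('x')(1139, -1912))) = Add(Add(-500, Mul(416, -441)), Mul(-1, Add(Rational(13, 7), Mul(Rational(-2148, 7), 1139), Mul(Rational(-1, 7), Pow(-1912, 2))))) = Add(Add(-500, -183456), Mul(-1, Add(Rational(13, 7), Rational(-2446572, 7), Mul(Rational(-1, 7), 3655744)))) = Add(-183956, Mul(-1, Add(Rational(13, 7), Rational(-2446572, 7), Rational(-3655744, 7)))) = Add(-183956, Mul(-1, Rational(-6102303, 7))) = Add(-183956, Rational(6102303, 7)) = Rational(4814611, 7)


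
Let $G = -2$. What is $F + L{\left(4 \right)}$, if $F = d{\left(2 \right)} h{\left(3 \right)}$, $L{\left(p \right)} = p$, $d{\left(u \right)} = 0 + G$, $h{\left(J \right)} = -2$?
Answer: $8$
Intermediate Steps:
$d{\left(u \right)} = -2$ ($d{\left(u \right)} = 0 - 2 = -2$)
$F = 4$ ($F = \left(-2\right) \left(-2\right) = 4$)
$F + L{\left(4 \right)} = 4 + 4 = 8$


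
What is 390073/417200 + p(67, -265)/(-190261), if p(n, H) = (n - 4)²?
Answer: 72559812253/79376889200 ≈ 0.91412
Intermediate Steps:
p(n, H) = (-4 + n)²
390073/417200 + p(67, -265)/(-190261) = 390073/417200 + (-4 + 67)²/(-190261) = 390073*(1/417200) + 63²*(-1/190261) = 390073/417200 + 3969*(-1/190261) = 390073/417200 - 3969/190261 = 72559812253/79376889200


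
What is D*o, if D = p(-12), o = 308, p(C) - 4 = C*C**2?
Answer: -530992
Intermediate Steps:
p(C) = 4 + C**3 (p(C) = 4 + C*C**2 = 4 + C**3)
D = -1724 (D = 4 + (-12)**3 = 4 - 1728 = -1724)
D*o = -1724*308 = -530992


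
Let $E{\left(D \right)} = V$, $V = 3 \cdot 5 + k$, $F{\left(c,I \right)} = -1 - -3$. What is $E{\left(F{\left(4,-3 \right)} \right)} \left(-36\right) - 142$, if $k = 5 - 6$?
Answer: $-646$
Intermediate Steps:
$k = -1$ ($k = 5 - 6 = -1$)
$F{\left(c,I \right)} = 2$ ($F{\left(c,I \right)} = -1 + 3 = 2$)
$V = 14$ ($V = 3 \cdot 5 - 1 = 15 - 1 = 14$)
$E{\left(D \right)} = 14$
$E{\left(F{\left(4,-3 \right)} \right)} \left(-36\right) - 142 = 14 \left(-36\right) - 142 = -504 - 142 = -646$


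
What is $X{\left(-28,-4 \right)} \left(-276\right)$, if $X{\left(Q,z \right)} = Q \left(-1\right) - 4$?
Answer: $-6624$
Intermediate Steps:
$X{\left(Q,z \right)} = -4 - Q$ ($X{\left(Q,z \right)} = - Q - 4 = -4 - Q$)
$X{\left(-28,-4 \right)} \left(-276\right) = \left(-4 - -28\right) \left(-276\right) = \left(-4 + 28\right) \left(-276\right) = 24 \left(-276\right) = -6624$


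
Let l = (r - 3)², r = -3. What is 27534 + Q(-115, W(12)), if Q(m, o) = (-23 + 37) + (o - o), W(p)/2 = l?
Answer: 27548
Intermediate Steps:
l = 36 (l = (-3 - 3)² = (-6)² = 36)
W(p) = 72 (W(p) = 2*36 = 72)
Q(m, o) = 14 (Q(m, o) = 14 + 0 = 14)
27534 + Q(-115, W(12)) = 27534 + 14 = 27548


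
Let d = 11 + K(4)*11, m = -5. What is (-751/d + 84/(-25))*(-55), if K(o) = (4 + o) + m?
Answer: 22471/20 ≈ 1123.6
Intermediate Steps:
K(o) = -1 + o (K(o) = (4 + o) - 5 = -1 + o)
d = 44 (d = 11 + (-1 + 4)*11 = 11 + 3*11 = 11 + 33 = 44)
(-751/d + 84/(-25))*(-55) = (-751/44 + 84/(-25))*(-55) = (-751*1/44 + 84*(-1/25))*(-55) = (-751/44 - 84/25)*(-55) = -22471/1100*(-55) = 22471/20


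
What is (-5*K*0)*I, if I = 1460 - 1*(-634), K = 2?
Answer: 0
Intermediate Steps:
I = 2094 (I = 1460 + 634 = 2094)
(-5*K*0)*I = -10*0*2094 = -5*0*2094 = 0*2094 = 0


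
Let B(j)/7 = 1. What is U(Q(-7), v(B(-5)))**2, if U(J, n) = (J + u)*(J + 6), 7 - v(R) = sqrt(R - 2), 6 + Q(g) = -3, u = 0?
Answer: 729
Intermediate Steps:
Q(g) = -9 (Q(g) = -6 - 3 = -9)
B(j) = 7 (B(j) = 7*1 = 7)
v(R) = 7 - sqrt(-2 + R) (v(R) = 7 - sqrt(R - 2) = 7 - sqrt(-2 + R))
U(J, n) = J*(6 + J) (U(J, n) = (J + 0)*(J + 6) = J*(6 + J))
U(Q(-7), v(B(-5)))**2 = (-9*(6 - 9))**2 = (-9*(-3))**2 = 27**2 = 729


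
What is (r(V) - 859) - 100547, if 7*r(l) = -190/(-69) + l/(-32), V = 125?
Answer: -1567333681/15456 ≈ -1.0141e+5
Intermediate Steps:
r(l) = 190/483 - l/224 (r(l) = (-190/(-69) + l/(-32))/7 = (-190*(-1/69) + l*(-1/32))/7 = (190/69 - l/32)/7 = 190/483 - l/224)
(r(V) - 859) - 100547 = ((190/483 - 1/224*125) - 859) - 100547 = ((190/483 - 125/224) - 859) - 100547 = (-2545/15456 - 859) - 100547 = -13279249/15456 - 100547 = -1567333681/15456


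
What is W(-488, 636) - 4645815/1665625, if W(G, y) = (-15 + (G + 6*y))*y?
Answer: 701916098337/333125 ≈ 2.1071e+6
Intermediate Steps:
W(G, y) = y*(-15 + G + 6*y) (W(G, y) = (-15 + G + 6*y)*y = y*(-15 + G + 6*y))
W(-488, 636) - 4645815/1665625 = 636*(-15 - 488 + 6*636) - 4645815/1665625 = 636*(-15 - 488 + 3816) - 4645815/1665625 = 636*3313 - 1*929163/333125 = 2107068 - 929163/333125 = 701916098337/333125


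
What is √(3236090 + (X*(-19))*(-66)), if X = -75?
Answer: 2*√785510 ≈ 1772.6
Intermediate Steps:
√(3236090 + (X*(-19))*(-66)) = √(3236090 - 75*(-19)*(-66)) = √(3236090 + 1425*(-66)) = √(3236090 - 94050) = √3142040 = 2*√785510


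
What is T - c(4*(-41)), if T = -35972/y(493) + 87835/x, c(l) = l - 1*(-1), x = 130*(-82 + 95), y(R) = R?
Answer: 1391961/9802 ≈ 142.01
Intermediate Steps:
x = 1690 (x = 130*13 = 1690)
c(l) = 1 + l (c(l) = l + 1 = 1 + l)
T = -205765/9802 (T = -35972/493 + 87835/1690 = -35972*1/493 + 87835*(1/1690) = -2116/29 + 17567/338 = -205765/9802 ≈ -20.992)
T - c(4*(-41)) = -205765/9802 - (1 + 4*(-41)) = -205765/9802 - (1 - 164) = -205765/9802 - 1*(-163) = -205765/9802 + 163 = 1391961/9802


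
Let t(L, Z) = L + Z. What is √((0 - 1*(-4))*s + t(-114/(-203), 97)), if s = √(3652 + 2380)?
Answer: √(4020415 + 659344*√377)/203 ≈ 20.205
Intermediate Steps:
s = 4*√377 (s = √6032 = 4*√377 ≈ 77.666)
√((0 - 1*(-4))*s + t(-114/(-203), 97)) = √((0 - 1*(-4))*(4*√377) + (-114/(-203) + 97)) = √((0 + 4)*(4*√377) + (-114*(-1/203) + 97)) = √(4*(4*√377) + (114/203 + 97)) = √(16*√377 + 19805/203) = √(19805/203 + 16*√377)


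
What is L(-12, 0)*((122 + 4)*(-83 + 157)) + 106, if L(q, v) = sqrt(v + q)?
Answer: 106 + 18648*I*sqrt(3) ≈ 106.0 + 32299.0*I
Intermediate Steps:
L(q, v) = sqrt(q + v)
L(-12, 0)*((122 + 4)*(-83 + 157)) + 106 = sqrt(-12 + 0)*((122 + 4)*(-83 + 157)) + 106 = sqrt(-12)*(126*74) + 106 = (2*I*sqrt(3))*9324 + 106 = 18648*I*sqrt(3) + 106 = 106 + 18648*I*sqrt(3)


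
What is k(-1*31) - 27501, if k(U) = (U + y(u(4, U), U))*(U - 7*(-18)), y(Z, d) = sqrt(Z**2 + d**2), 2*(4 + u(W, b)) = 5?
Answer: -30446 + 95*sqrt(3853)/2 ≈ -27498.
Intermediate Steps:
u(W, b) = -3/2 (u(W, b) = -4 + (1/2)*5 = -4 + 5/2 = -3/2)
k(U) = (126 + U)*(U + sqrt(9/4 + U**2)) (k(U) = (U + sqrt((-3/2)**2 + U**2))*(U - 7*(-18)) = (U + sqrt(9/4 + U**2))*(U + 126) = (U + sqrt(9/4 + U**2))*(126 + U) = (126 + U)*(U + sqrt(9/4 + U**2)))
k(-1*31) - 27501 = ((-1*31)**2 + 63*sqrt(9 + 4*(-1*31)**2) + 126*(-1*31) + (-1*31)*sqrt(9 + 4*(-1*31)**2)/2) - 27501 = ((-31)**2 + 63*sqrt(9 + 4*(-31)**2) + 126*(-31) + (1/2)*(-31)*sqrt(9 + 4*(-31)**2)) - 27501 = (961 + 63*sqrt(9 + 4*961) - 3906 + (1/2)*(-31)*sqrt(9 + 4*961)) - 27501 = (961 + 63*sqrt(9 + 3844) - 3906 + (1/2)*(-31)*sqrt(9 + 3844)) - 27501 = (961 + 63*sqrt(3853) - 3906 + (1/2)*(-31)*sqrt(3853)) - 27501 = (961 + 63*sqrt(3853) - 3906 - 31*sqrt(3853)/2) - 27501 = (-2945 + 95*sqrt(3853)/2) - 27501 = -30446 + 95*sqrt(3853)/2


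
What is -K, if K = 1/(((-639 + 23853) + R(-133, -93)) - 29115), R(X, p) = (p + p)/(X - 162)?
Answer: 295/1740609 ≈ 0.00016948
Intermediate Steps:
R(X, p) = 2*p/(-162 + X) (R(X, p) = (2*p)/(-162 + X) = 2*p/(-162 + X))
K = -295/1740609 (K = 1/(((-639 + 23853) + 2*(-93)/(-162 - 133)) - 29115) = 1/((23214 + 2*(-93)/(-295)) - 29115) = 1/((23214 + 2*(-93)*(-1/295)) - 29115) = 1/((23214 + 186/295) - 29115) = 1/(6848316/295 - 29115) = 1/(-1740609/295) = -295/1740609 ≈ -0.00016948)
-K = -1*(-295/1740609) = 295/1740609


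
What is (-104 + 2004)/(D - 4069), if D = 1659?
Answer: -190/241 ≈ -0.78838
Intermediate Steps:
(-104 + 2004)/(D - 4069) = (-104 + 2004)/(1659 - 4069) = 1900/(-2410) = 1900*(-1/2410) = -190/241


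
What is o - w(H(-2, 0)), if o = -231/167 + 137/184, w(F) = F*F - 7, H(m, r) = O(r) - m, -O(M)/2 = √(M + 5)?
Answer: -542001/30728 + 8*√5 ≈ 0.24988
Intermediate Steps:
O(M) = -2*√(5 + M) (O(M) = -2*√(M + 5) = -2*√(5 + M))
H(m, r) = -m - 2*√(5 + r) (H(m, r) = -2*√(5 + r) - m = -m - 2*√(5 + r))
w(F) = -7 + F² (w(F) = F² - 7 = -7 + F²)
o = -19625/30728 (o = -231*1/167 + 137*(1/184) = -231/167 + 137/184 = -19625/30728 ≈ -0.63867)
o - w(H(-2, 0)) = -19625/30728 - (-7 + (-1*(-2) - 2*√(5 + 0))²) = -19625/30728 - (-7 + (2 - 2*√5)²) = -19625/30728 + (7 - (2 - 2*√5)²) = 195471/30728 - (2 - 2*√5)²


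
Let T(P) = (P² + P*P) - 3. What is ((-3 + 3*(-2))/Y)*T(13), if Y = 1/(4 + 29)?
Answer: -99495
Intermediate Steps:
T(P) = -3 + 2*P² (T(P) = (P² + P²) - 3 = 2*P² - 3 = -3 + 2*P²)
Y = 1/33 ≈ 0.030303
((-3 + 3*(-2))/Y)*T(13) = ((-3 + 3*(-2))/(1/33))*(-3 + 2*13²) = ((-3 - 6)*33)*(-3 + 2*169) = (-9*33)*(-3 + 338) = -297*335 = -99495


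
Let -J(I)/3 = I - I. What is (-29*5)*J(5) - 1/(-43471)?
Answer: 1/43471 ≈ 2.3004e-5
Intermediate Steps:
J(I) = 0 (J(I) = -3*(I - I) = -3*0 = 0)
(-29*5)*J(5) - 1/(-43471) = -29*5*0 - 1/(-43471) = -145*0 - 1*(-1/43471) = 0 + 1/43471 = 1/43471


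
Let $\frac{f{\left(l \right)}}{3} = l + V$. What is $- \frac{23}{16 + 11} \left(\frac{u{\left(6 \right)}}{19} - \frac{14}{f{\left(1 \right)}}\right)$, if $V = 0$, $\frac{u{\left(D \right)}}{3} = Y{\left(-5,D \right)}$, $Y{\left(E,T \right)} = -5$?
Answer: $\frac{7153}{1539} \approx 4.6478$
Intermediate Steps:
$u{\left(D \right)} = -15$ ($u{\left(D \right)} = 3 \left(-5\right) = -15$)
$f{\left(l \right)} = 3 l$ ($f{\left(l \right)} = 3 \left(l + 0\right) = 3 l$)
$- \frac{23}{16 + 11} \left(\frac{u{\left(6 \right)}}{19} - \frac{14}{f{\left(1 \right)}}\right) = - \frac{23}{16 + 11} \left(- \frac{15}{19} - \frac{14}{3 \cdot 1}\right) = - \frac{23}{27} \left(\left(-15\right) \frac{1}{19} - \frac{14}{3}\right) = \left(-23\right) \frac{1}{27} \left(- \frac{15}{19} - \frac{14}{3}\right) = - \frac{23 \left(- \frac{15}{19} - \frac{14}{3}\right)}{27} = \left(- \frac{23}{27}\right) \left(- \frac{311}{57}\right) = \frac{7153}{1539}$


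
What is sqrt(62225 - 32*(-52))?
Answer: sqrt(63889) ≈ 252.76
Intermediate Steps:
sqrt(62225 - 32*(-52)) = sqrt(62225 + 1664) = sqrt(63889)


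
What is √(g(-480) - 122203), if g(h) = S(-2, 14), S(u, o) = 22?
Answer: I*√122181 ≈ 349.54*I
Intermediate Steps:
g(h) = 22
√(g(-480) - 122203) = √(22 - 122203) = √(-122181) = I*√122181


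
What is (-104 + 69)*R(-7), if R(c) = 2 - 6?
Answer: 140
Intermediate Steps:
R(c) = -4
(-104 + 69)*R(-7) = (-104 + 69)*(-4) = -35*(-4) = 140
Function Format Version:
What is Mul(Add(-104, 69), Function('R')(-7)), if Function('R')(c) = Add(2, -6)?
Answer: 140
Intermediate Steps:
Function('R')(c) = -4
Mul(Add(-104, 69), Function('R')(-7)) = Mul(Add(-104, 69), -4) = Mul(-35, -4) = 140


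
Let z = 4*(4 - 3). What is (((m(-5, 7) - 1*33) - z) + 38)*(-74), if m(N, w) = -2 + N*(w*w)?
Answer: 18204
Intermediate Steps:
m(N, w) = -2 + N*w²
z = 4 (z = 4*1 = 4)
(((m(-5, 7) - 1*33) - z) + 38)*(-74) = ((((-2 - 5*7²) - 1*33) - 1*4) + 38)*(-74) = ((((-2 - 5*49) - 33) - 4) + 38)*(-74) = ((((-2 - 245) - 33) - 4) + 38)*(-74) = (((-247 - 33) - 4) + 38)*(-74) = ((-280 - 4) + 38)*(-74) = (-284 + 38)*(-74) = -246*(-74) = 18204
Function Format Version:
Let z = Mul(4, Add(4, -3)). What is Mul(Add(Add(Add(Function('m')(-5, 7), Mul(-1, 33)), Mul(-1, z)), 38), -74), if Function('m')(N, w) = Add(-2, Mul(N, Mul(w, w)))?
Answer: 18204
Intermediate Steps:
Function('m')(N, w) = Add(-2, Mul(N, Pow(w, 2)))
z = 4 (z = Mul(4, 1) = 4)
Mul(Add(Add(Add(Function('m')(-5, 7), Mul(-1, 33)), Mul(-1, z)), 38), -74) = Mul(Add(Add(Add(Add(-2, Mul(-5, Pow(7, 2))), Mul(-1, 33)), Mul(-1, 4)), 38), -74) = Mul(Add(Add(Add(Add(-2, Mul(-5, 49)), -33), -4), 38), -74) = Mul(Add(Add(Add(Add(-2, -245), -33), -4), 38), -74) = Mul(Add(Add(Add(-247, -33), -4), 38), -74) = Mul(Add(Add(-280, -4), 38), -74) = Mul(Add(-284, 38), -74) = Mul(-246, -74) = 18204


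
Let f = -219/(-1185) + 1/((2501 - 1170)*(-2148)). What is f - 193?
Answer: -217746244451/1129300260 ≈ -192.82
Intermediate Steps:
f = 208705729/1129300260 (f = -219*(-1/1185) - 1/2148/1331 = 73/395 + (1/1331)*(-1/2148) = 73/395 - 1/2858988 = 208705729/1129300260 ≈ 0.18481)
f - 193 = 208705729/1129300260 - 193 = -217746244451/1129300260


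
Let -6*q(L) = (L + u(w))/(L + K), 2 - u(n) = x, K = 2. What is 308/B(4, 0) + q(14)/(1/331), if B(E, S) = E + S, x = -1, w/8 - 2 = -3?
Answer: 1765/96 ≈ 18.385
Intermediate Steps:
w = -8 (w = 16 + 8*(-3) = 16 - 24 = -8)
u(n) = 3 (u(n) = 2 - 1*(-1) = 2 + 1 = 3)
q(L) = -(3 + L)/(6*(2 + L)) (q(L) = -(L + 3)/(6*(L + 2)) = -(3 + L)/(6*(2 + L)))
308/B(4, 0) + q(14)/(1/331) = 308/(4 + 0) + ((-3 - 1*14)/(6*(2 + 14)))/(1/331) = 308/4 + ((⅙)*(-3 - 14)/16)/(1/331) = 308*(¼) + ((⅙)*(1/16)*(-17))*331 = 77 - 17/96*331 = 77 - 5627/96 = 1765/96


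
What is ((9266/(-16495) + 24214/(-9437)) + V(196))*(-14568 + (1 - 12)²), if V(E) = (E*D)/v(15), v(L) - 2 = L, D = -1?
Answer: 560348762903808/2646276355 ≈ 2.1175e+5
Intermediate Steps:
v(L) = 2 + L
V(E) = -E/17 (V(E) = (E*(-1))/(2 + 15) = -E/17)
((9266/(-16495) + 24214/(-9437)) + V(196))*(-14568 + (1 - 12)²) = ((9266/(-16495) + 24214/(-9437)) - 1/17*196)*(-14568 + (1 - 12)²) = ((9266*(-1/16495) + 24214*(-1/9437)) - 196/17)*(-14568 + (-11)²) = ((-9266/16495 - 24214/9437) - 196/17)*(-14568 + 121) = (-486853172/155663315 - 196/17)*(-14447) = -38786513664/2646276355*(-14447) = 560348762903808/2646276355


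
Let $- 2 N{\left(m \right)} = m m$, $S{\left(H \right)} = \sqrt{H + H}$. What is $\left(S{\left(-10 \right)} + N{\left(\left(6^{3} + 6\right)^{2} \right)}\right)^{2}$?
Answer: $1474904172619243564 - 4857825312 i \sqrt{5} \approx 1.4749 \cdot 10^{18} - 1.0862 \cdot 10^{10} i$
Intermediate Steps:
$S{\left(H \right)} = \sqrt{2} \sqrt{H}$ ($S{\left(H \right)} = \sqrt{2 H} = \sqrt{2} \sqrt{H}$)
$N{\left(m \right)} = - \frac{m^{2}}{2}$ ($N{\left(m \right)} = - \frac{m m}{2} = - \frac{m^{2}}{2}$)
$\left(S{\left(-10 \right)} + N{\left(\left(6^{3} + 6\right)^{2} \right)}\right)^{2} = \left(\sqrt{2} \sqrt{-10} - \frac{\left(\left(6^{3} + 6\right)^{2}\right)^{2}}{2}\right)^{2} = \left(\sqrt{2} i \sqrt{10} - \frac{\left(\left(216 + 6\right)^{2}\right)^{2}}{2}\right)^{2} = \left(2 i \sqrt{5} - \frac{\left(222^{2}\right)^{2}}{2}\right)^{2} = \left(2 i \sqrt{5} - \frac{49284^{2}}{2}\right)^{2} = \left(2 i \sqrt{5} - 1214456328\right)^{2} = \left(-1214456328 + 2 i \sqrt{5}\right)^{2}$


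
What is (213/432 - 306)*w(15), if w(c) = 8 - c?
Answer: 307951/144 ≈ 2138.5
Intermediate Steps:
(213/432 - 306)*w(15) = (213/432 - 306)*(8 - 1*15) = (213*(1/432) - 306)*(8 - 15) = (71/144 - 306)*(-7) = -43993/144*(-7) = 307951/144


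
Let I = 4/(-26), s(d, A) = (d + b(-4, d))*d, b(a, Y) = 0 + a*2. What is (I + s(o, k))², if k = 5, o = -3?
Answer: 182329/169 ≈ 1078.9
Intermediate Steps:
b(a, Y) = 2*a (b(a, Y) = 0 + 2*a = 2*a)
s(d, A) = d*(-8 + d) (s(d, A) = (d + 2*(-4))*d = (d - 8)*d = (-8 + d)*d = d*(-8 + d))
I = -2/13 (I = 4*(-1/26) = -2/13 ≈ -0.15385)
(I + s(o, k))² = (-2/13 - 3*(-8 - 3))² = (-2/13 - 3*(-11))² = (-2/13 + 33)² = (427/13)² = 182329/169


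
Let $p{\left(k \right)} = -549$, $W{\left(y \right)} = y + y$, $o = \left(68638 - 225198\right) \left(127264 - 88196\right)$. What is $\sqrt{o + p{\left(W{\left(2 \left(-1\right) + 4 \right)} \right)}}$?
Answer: $i \sqrt{6116486629} \approx 78208.0 i$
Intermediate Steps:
$o = -6116486080$ ($o = \left(-156560\right) 39068 = -6116486080$)
$W{\left(y \right)} = 2 y$
$\sqrt{o + p{\left(W{\left(2 \left(-1\right) + 4 \right)} \right)}} = \sqrt{-6116486080 - 549} = \sqrt{-6116486629} = i \sqrt{6116486629}$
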